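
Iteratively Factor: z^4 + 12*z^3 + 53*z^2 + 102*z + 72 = (z + 4)*(z^3 + 8*z^2 + 21*z + 18) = (z + 3)*(z + 4)*(z^2 + 5*z + 6) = (z + 3)^2*(z + 4)*(z + 2)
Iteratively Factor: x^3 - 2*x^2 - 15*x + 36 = (x - 3)*(x^2 + x - 12) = (x - 3)*(x + 4)*(x - 3)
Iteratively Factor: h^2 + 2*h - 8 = (h + 4)*(h - 2)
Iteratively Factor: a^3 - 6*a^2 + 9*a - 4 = (a - 4)*(a^2 - 2*a + 1) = (a - 4)*(a - 1)*(a - 1)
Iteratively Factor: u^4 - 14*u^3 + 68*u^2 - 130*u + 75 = (u - 5)*(u^3 - 9*u^2 + 23*u - 15) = (u - 5)*(u - 1)*(u^2 - 8*u + 15) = (u - 5)^2*(u - 1)*(u - 3)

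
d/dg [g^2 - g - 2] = 2*g - 1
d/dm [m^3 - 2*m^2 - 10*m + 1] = 3*m^2 - 4*m - 10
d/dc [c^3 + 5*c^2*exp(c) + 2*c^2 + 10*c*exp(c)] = 5*c^2*exp(c) + 3*c^2 + 20*c*exp(c) + 4*c + 10*exp(c)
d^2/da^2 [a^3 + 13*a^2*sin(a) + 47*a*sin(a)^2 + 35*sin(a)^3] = -13*a^2*sin(a) + 52*a*cos(a) + 94*a*cos(2*a) + 6*a - sin(a)/4 + 94*sin(2*a) + 315*sin(3*a)/4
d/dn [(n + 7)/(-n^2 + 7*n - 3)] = (-n^2 + 7*n + (n + 7)*(2*n - 7) - 3)/(n^2 - 7*n + 3)^2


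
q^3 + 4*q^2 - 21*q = q*(q - 3)*(q + 7)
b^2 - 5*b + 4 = (b - 4)*(b - 1)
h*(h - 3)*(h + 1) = h^3 - 2*h^2 - 3*h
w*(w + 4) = w^2 + 4*w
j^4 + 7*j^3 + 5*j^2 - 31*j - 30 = (j - 2)*(j + 1)*(j + 3)*(j + 5)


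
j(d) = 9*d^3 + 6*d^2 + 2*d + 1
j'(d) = 27*d^2 + 12*d + 2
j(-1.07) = -5.30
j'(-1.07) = 20.07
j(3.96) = 661.90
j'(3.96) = 472.92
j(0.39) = 3.23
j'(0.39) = 10.79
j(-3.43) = -298.45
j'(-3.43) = 278.49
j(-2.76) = -148.04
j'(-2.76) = 174.56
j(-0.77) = -1.09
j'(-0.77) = 8.77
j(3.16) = 351.22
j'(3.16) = 309.53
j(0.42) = 3.57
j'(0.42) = 11.80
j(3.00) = 304.00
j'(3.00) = 281.00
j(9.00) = 7066.00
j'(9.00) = 2297.00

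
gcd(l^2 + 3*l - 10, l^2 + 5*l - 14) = l - 2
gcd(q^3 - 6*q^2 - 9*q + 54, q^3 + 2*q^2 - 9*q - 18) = q^2 - 9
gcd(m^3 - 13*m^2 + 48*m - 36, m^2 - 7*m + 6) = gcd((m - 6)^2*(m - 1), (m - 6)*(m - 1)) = m^2 - 7*m + 6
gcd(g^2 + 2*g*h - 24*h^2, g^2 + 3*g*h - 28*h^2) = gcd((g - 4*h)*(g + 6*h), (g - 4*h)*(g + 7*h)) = g - 4*h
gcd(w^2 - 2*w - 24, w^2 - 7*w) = 1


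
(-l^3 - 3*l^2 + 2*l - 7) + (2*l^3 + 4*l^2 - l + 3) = l^3 + l^2 + l - 4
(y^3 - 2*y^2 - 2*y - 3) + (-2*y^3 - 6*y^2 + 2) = -y^3 - 8*y^2 - 2*y - 1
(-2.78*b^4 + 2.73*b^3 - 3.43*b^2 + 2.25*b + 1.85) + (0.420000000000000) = -2.78*b^4 + 2.73*b^3 - 3.43*b^2 + 2.25*b + 2.27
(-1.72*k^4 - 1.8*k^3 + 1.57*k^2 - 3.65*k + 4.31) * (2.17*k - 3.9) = -3.7324*k^5 + 2.802*k^4 + 10.4269*k^3 - 14.0435*k^2 + 23.5877*k - 16.809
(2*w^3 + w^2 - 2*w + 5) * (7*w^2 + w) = 14*w^5 + 9*w^4 - 13*w^3 + 33*w^2 + 5*w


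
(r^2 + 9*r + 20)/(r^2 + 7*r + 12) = (r + 5)/(r + 3)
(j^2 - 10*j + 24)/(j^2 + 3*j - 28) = (j - 6)/(j + 7)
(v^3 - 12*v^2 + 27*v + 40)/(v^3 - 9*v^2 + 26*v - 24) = (v^3 - 12*v^2 + 27*v + 40)/(v^3 - 9*v^2 + 26*v - 24)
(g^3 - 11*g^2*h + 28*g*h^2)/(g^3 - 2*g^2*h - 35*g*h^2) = (g - 4*h)/(g + 5*h)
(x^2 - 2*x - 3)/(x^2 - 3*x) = (x + 1)/x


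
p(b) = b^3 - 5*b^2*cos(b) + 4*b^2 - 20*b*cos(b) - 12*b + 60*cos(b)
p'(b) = 5*b^2*sin(b) + 3*b^2 + 20*b*sin(b) - 10*b*cos(b) + 8*b - 60*sin(b) - 20*cos(b) - 12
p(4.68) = 138.59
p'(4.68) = -49.73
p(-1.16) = 48.28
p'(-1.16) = 49.51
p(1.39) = -2.21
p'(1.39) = -23.35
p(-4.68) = 39.84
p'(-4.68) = -28.67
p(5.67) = 67.71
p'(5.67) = -56.15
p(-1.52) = 27.97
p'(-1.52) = 61.27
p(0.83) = 20.33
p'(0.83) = -51.88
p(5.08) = 112.04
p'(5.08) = -78.62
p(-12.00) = -1362.42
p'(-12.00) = 633.75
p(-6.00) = 0.00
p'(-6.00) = 86.41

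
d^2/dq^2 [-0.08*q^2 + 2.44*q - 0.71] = -0.160000000000000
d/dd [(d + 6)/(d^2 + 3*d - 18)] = -1/(d^2 - 6*d + 9)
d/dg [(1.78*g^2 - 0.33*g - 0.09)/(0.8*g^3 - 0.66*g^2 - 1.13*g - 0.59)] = (-1.424*g^4 + 0.528*g^3 - 2.0132*g^2 - 2.2192*g + 0.093)/(0.64*g^6 - 1.056*g^5 - 1.3724*g^4 + 0.5476*g^3 + 2.0557*g^2 + 1.3334*g + 0.3481)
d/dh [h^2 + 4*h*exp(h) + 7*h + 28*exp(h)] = 4*h*exp(h) + 2*h + 32*exp(h) + 7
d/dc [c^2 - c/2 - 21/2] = 2*c - 1/2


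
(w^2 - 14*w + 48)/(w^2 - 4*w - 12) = (w - 8)/(w + 2)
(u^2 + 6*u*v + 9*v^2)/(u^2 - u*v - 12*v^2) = (u + 3*v)/(u - 4*v)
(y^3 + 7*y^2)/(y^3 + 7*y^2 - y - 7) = y^2/(y^2 - 1)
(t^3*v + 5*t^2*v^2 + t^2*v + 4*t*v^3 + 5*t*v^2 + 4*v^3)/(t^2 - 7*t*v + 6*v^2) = v*(t^3 + 5*t^2*v + t^2 + 4*t*v^2 + 5*t*v + 4*v^2)/(t^2 - 7*t*v + 6*v^2)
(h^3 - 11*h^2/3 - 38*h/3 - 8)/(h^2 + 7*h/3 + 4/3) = h - 6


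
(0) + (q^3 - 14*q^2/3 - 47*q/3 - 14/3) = q^3 - 14*q^2/3 - 47*q/3 - 14/3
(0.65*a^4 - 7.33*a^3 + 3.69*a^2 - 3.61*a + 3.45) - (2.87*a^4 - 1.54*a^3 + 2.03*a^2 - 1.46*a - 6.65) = -2.22*a^4 - 5.79*a^3 + 1.66*a^2 - 2.15*a + 10.1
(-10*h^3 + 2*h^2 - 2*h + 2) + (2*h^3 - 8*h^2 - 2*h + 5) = -8*h^3 - 6*h^2 - 4*h + 7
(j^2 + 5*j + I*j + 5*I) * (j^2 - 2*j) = j^4 + 3*j^3 + I*j^3 - 10*j^2 + 3*I*j^2 - 10*I*j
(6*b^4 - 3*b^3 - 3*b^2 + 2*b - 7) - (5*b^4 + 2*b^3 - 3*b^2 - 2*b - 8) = b^4 - 5*b^3 + 4*b + 1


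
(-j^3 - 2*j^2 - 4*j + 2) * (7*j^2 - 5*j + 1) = -7*j^5 - 9*j^4 - 19*j^3 + 32*j^2 - 14*j + 2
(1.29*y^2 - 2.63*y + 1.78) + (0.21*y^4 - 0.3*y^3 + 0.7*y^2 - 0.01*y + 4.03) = 0.21*y^4 - 0.3*y^3 + 1.99*y^2 - 2.64*y + 5.81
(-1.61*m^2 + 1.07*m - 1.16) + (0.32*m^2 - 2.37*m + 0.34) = -1.29*m^2 - 1.3*m - 0.82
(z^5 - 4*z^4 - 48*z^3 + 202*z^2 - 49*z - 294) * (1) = z^5 - 4*z^4 - 48*z^3 + 202*z^2 - 49*z - 294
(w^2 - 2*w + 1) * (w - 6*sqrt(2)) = w^3 - 6*sqrt(2)*w^2 - 2*w^2 + w + 12*sqrt(2)*w - 6*sqrt(2)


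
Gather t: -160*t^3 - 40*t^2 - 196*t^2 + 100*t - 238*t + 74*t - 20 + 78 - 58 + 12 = -160*t^3 - 236*t^2 - 64*t + 12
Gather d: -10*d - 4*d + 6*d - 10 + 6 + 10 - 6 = -8*d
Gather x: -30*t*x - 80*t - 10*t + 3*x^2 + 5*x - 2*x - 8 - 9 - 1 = -90*t + 3*x^2 + x*(3 - 30*t) - 18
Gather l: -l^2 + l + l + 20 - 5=-l^2 + 2*l + 15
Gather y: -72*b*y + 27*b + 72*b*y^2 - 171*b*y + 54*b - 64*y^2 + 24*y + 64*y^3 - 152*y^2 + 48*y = 81*b + 64*y^3 + y^2*(72*b - 216) + y*(72 - 243*b)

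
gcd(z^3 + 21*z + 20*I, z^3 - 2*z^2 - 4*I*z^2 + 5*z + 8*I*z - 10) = z^2 - 4*I*z + 5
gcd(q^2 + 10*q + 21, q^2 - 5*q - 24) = q + 3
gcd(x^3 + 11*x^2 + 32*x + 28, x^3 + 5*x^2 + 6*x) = x + 2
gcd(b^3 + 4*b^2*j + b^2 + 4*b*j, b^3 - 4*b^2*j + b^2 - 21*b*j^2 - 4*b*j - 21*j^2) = b + 1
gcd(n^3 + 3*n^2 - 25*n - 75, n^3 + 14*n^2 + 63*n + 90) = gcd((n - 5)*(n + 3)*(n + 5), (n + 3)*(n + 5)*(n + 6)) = n^2 + 8*n + 15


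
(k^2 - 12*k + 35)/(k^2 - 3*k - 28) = (k - 5)/(k + 4)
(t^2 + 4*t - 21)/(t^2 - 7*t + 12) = (t + 7)/(t - 4)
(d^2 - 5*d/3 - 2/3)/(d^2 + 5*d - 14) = (d + 1/3)/(d + 7)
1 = 1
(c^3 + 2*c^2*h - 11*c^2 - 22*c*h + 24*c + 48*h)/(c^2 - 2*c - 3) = (c^2 + 2*c*h - 8*c - 16*h)/(c + 1)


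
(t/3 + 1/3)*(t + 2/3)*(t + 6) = t^3/3 + 23*t^2/9 + 32*t/9 + 4/3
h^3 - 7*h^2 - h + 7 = (h - 7)*(h - 1)*(h + 1)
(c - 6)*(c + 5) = c^2 - c - 30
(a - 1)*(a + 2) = a^2 + a - 2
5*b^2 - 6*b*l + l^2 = (-5*b + l)*(-b + l)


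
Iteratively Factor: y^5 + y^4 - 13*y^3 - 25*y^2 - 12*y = (y + 3)*(y^4 - 2*y^3 - 7*y^2 - 4*y) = (y + 1)*(y + 3)*(y^3 - 3*y^2 - 4*y) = y*(y + 1)*(y + 3)*(y^2 - 3*y - 4) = y*(y + 1)^2*(y + 3)*(y - 4)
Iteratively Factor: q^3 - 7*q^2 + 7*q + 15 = (q - 5)*(q^2 - 2*q - 3) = (q - 5)*(q - 3)*(q + 1)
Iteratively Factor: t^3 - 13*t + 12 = (t - 3)*(t^2 + 3*t - 4) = (t - 3)*(t - 1)*(t + 4)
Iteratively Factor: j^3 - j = (j + 1)*(j^2 - j) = (j - 1)*(j + 1)*(j)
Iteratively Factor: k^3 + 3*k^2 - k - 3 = (k + 3)*(k^2 - 1) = (k + 1)*(k + 3)*(k - 1)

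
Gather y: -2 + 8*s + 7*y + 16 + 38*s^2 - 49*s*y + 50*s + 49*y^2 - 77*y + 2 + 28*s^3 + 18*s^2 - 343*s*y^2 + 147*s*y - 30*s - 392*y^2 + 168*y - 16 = 28*s^3 + 56*s^2 + 28*s + y^2*(-343*s - 343) + y*(98*s + 98)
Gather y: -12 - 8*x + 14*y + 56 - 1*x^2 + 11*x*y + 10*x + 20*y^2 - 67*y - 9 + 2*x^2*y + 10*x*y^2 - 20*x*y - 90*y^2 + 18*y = -x^2 + 2*x + y^2*(10*x - 70) + y*(2*x^2 - 9*x - 35) + 35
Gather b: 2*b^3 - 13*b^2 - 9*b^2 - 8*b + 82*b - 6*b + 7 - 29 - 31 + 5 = 2*b^3 - 22*b^2 + 68*b - 48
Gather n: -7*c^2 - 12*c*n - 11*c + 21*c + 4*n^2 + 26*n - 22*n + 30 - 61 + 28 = -7*c^2 + 10*c + 4*n^2 + n*(4 - 12*c) - 3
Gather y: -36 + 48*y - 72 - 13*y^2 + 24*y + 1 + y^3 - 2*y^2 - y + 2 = y^3 - 15*y^2 + 71*y - 105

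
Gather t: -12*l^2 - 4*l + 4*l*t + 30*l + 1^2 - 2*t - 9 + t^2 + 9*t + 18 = -12*l^2 + 26*l + t^2 + t*(4*l + 7) + 10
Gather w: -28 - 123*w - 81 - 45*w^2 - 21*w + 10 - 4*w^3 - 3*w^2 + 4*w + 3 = -4*w^3 - 48*w^2 - 140*w - 96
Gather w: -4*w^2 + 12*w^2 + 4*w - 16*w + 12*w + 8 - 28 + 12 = 8*w^2 - 8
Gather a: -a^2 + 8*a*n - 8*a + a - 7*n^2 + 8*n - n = -a^2 + a*(8*n - 7) - 7*n^2 + 7*n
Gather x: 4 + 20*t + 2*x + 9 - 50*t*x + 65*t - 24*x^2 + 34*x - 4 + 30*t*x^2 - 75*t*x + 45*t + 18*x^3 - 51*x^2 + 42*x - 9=130*t + 18*x^3 + x^2*(30*t - 75) + x*(78 - 125*t)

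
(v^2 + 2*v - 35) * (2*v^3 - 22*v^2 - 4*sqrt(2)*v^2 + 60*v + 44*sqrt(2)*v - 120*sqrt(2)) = 2*v^5 - 18*v^4 - 4*sqrt(2)*v^4 - 54*v^3 + 36*sqrt(2)*v^3 + 108*sqrt(2)*v^2 + 890*v^2 - 1780*sqrt(2)*v - 2100*v + 4200*sqrt(2)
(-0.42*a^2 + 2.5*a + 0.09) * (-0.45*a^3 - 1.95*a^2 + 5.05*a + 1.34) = 0.189*a^5 - 0.306*a^4 - 7.0365*a^3 + 11.8867*a^2 + 3.8045*a + 0.1206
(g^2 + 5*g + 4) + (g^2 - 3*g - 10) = 2*g^2 + 2*g - 6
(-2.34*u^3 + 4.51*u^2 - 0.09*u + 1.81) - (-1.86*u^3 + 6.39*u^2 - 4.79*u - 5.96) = -0.48*u^3 - 1.88*u^2 + 4.7*u + 7.77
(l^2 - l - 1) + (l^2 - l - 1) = 2*l^2 - 2*l - 2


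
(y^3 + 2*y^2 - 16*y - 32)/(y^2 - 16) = y + 2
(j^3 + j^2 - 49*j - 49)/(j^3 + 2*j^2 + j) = (j^2 - 49)/(j*(j + 1))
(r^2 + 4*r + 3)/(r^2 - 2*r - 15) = (r + 1)/(r - 5)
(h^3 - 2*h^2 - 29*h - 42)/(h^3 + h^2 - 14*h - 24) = (h - 7)/(h - 4)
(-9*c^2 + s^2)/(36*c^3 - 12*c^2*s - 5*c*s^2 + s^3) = (-3*c + s)/(12*c^2 - 8*c*s + s^2)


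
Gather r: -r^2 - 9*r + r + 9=-r^2 - 8*r + 9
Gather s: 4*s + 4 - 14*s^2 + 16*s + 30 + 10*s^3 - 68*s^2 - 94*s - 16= 10*s^3 - 82*s^2 - 74*s + 18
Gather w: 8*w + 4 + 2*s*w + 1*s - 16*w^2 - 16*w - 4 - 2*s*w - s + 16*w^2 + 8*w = 0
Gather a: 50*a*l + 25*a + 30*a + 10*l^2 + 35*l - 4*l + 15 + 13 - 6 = a*(50*l + 55) + 10*l^2 + 31*l + 22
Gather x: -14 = -14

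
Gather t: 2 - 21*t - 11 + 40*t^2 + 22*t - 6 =40*t^2 + t - 15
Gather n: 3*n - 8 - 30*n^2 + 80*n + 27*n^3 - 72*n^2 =27*n^3 - 102*n^2 + 83*n - 8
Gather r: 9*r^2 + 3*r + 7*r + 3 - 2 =9*r^2 + 10*r + 1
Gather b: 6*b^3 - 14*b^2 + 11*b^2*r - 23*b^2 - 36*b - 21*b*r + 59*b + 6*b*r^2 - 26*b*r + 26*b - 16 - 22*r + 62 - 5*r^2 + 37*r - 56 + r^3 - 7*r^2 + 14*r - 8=6*b^3 + b^2*(11*r - 37) + b*(6*r^2 - 47*r + 49) + r^3 - 12*r^2 + 29*r - 18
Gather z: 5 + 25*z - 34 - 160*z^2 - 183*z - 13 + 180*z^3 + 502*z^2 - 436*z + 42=180*z^3 + 342*z^2 - 594*z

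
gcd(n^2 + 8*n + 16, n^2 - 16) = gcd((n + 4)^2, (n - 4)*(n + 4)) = n + 4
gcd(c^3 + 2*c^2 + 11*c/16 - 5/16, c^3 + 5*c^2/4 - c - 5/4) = c^2 + 9*c/4 + 5/4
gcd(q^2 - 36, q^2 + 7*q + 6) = q + 6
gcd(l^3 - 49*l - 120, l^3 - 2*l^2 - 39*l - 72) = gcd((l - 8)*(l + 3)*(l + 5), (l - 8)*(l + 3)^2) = l^2 - 5*l - 24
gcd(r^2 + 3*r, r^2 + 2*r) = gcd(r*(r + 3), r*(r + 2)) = r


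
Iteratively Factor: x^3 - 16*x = (x + 4)*(x^2 - 4*x) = (x - 4)*(x + 4)*(x)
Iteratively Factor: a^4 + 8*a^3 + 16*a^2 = (a)*(a^3 + 8*a^2 + 16*a) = a^2*(a^2 + 8*a + 16) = a^2*(a + 4)*(a + 4)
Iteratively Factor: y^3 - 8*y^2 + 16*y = (y - 4)*(y^2 - 4*y) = (y - 4)^2*(y)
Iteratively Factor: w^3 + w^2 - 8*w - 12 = (w - 3)*(w^2 + 4*w + 4) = (w - 3)*(w + 2)*(w + 2)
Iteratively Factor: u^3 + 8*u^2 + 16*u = (u + 4)*(u^2 + 4*u) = u*(u + 4)*(u + 4)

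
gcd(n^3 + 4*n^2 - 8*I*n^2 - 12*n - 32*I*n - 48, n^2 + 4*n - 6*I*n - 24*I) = n^2 + n*(4 - 6*I) - 24*I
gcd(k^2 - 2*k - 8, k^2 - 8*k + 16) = k - 4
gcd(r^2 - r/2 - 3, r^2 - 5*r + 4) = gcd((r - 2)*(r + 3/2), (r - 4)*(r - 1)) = 1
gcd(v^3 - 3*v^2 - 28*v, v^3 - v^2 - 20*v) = v^2 + 4*v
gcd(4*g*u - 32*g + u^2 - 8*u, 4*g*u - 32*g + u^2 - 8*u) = 4*g*u - 32*g + u^2 - 8*u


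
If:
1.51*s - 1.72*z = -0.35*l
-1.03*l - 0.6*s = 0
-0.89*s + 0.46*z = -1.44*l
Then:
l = 0.00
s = 0.00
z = 0.00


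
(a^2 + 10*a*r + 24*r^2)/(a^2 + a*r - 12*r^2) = (-a - 6*r)/(-a + 3*r)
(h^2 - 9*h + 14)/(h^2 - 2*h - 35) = (h - 2)/(h + 5)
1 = 1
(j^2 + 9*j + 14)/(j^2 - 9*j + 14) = (j^2 + 9*j + 14)/(j^2 - 9*j + 14)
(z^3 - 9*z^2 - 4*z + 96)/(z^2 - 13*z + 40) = (z^2 - z - 12)/(z - 5)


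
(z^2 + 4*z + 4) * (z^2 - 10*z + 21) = z^4 - 6*z^3 - 15*z^2 + 44*z + 84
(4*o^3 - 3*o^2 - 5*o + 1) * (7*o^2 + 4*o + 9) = 28*o^5 - 5*o^4 - 11*o^3 - 40*o^2 - 41*o + 9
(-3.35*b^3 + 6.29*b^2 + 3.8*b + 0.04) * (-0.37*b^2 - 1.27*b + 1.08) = 1.2395*b^5 + 1.9272*b^4 - 13.0123*b^3 + 1.9524*b^2 + 4.0532*b + 0.0432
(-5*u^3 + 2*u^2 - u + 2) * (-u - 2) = 5*u^4 + 8*u^3 - 3*u^2 - 4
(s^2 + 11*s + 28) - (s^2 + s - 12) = 10*s + 40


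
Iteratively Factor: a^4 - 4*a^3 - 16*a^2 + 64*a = (a - 4)*(a^3 - 16*a) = (a - 4)^2*(a^2 + 4*a) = a*(a - 4)^2*(a + 4)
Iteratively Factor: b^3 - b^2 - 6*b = (b - 3)*(b^2 + 2*b) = (b - 3)*(b + 2)*(b)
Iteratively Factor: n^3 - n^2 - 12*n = (n)*(n^2 - n - 12) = n*(n + 3)*(n - 4)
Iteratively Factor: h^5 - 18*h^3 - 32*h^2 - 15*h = (h)*(h^4 - 18*h^2 - 32*h - 15) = h*(h + 1)*(h^3 - h^2 - 17*h - 15) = h*(h - 5)*(h + 1)*(h^2 + 4*h + 3) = h*(h - 5)*(h + 1)*(h + 3)*(h + 1)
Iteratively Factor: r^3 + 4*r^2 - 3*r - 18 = (r + 3)*(r^2 + r - 6) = (r + 3)^2*(r - 2)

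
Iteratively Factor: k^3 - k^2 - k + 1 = (k - 1)*(k^2 - 1) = (k - 1)^2*(k + 1)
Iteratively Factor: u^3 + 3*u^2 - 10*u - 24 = (u - 3)*(u^2 + 6*u + 8) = (u - 3)*(u + 2)*(u + 4)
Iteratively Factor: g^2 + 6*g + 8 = (g + 4)*(g + 2)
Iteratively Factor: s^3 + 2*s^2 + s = (s + 1)*(s^2 + s) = (s + 1)^2*(s)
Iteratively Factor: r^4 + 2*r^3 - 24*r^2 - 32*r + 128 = (r - 4)*(r^3 + 6*r^2 - 32) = (r - 4)*(r + 4)*(r^2 + 2*r - 8) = (r - 4)*(r + 4)^2*(r - 2)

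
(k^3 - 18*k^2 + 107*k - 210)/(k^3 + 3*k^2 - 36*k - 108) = (k^2 - 12*k + 35)/(k^2 + 9*k + 18)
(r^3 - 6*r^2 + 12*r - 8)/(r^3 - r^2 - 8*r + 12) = (r - 2)/(r + 3)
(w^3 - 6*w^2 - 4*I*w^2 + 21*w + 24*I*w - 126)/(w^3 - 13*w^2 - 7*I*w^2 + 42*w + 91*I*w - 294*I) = (w + 3*I)/(w - 7)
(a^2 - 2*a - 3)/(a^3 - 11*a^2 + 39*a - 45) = (a + 1)/(a^2 - 8*a + 15)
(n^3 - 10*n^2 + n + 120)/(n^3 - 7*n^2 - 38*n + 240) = (n + 3)/(n + 6)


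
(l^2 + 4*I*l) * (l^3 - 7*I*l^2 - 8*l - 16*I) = l^5 - 3*I*l^4 + 20*l^3 - 48*I*l^2 + 64*l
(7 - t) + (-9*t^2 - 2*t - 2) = -9*t^2 - 3*t + 5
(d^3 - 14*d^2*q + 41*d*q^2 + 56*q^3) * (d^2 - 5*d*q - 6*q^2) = d^5 - 19*d^4*q + 105*d^3*q^2 - 65*d^2*q^3 - 526*d*q^4 - 336*q^5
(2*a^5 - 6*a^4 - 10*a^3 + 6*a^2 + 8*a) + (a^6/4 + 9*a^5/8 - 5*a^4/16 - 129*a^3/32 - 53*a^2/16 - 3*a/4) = a^6/4 + 25*a^5/8 - 101*a^4/16 - 449*a^3/32 + 43*a^2/16 + 29*a/4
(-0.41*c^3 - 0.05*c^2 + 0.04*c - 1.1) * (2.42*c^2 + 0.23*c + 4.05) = -0.9922*c^5 - 0.2153*c^4 - 1.5752*c^3 - 2.8553*c^2 - 0.0910000000000001*c - 4.455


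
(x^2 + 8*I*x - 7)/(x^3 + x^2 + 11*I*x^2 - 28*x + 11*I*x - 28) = (x + I)/(x^2 + x*(1 + 4*I) + 4*I)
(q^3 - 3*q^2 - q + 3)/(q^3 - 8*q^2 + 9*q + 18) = (q - 1)/(q - 6)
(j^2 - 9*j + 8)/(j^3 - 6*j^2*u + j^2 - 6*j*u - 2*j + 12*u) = (8 - j)/(-j^2 + 6*j*u - 2*j + 12*u)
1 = 1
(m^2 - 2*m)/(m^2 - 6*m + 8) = m/(m - 4)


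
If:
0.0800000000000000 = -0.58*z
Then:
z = -0.14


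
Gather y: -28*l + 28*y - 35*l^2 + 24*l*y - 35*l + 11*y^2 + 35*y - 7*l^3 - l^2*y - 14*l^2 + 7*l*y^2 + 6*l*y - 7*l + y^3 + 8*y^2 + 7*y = -7*l^3 - 49*l^2 - 70*l + y^3 + y^2*(7*l + 19) + y*(-l^2 + 30*l + 70)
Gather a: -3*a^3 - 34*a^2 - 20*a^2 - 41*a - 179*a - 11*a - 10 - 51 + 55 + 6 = -3*a^3 - 54*a^2 - 231*a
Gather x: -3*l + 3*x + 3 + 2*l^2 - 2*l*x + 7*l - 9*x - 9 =2*l^2 + 4*l + x*(-2*l - 6) - 6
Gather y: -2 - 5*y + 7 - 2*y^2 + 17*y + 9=-2*y^2 + 12*y + 14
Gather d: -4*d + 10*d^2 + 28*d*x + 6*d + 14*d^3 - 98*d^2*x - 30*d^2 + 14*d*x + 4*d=14*d^3 + d^2*(-98*x - 20) + d*(42*x + 6)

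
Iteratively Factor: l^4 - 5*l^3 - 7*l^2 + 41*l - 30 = (l - 5)*(l^3 - 7*l + 6) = (l - 5)*(l - 2)*(l^2 + 2*l - 3) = (l - 5)*(l - 2)*(l + 3)*(l - 1)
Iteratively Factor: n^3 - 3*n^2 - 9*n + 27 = (n - 3)*(n^2 - 9) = (n - 3)^2*(n + 3)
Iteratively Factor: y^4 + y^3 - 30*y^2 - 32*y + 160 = (y + 4)*(y^3 - 3*y^2 - 18*y + 40) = (y - 2)*(y + 4)*(y^2 - y - 20) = (y - 2)*(y + 4)^2*(y - 5)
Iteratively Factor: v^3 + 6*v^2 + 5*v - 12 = (v + 4)*(v^2 + 2*v - 3) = (v + 3)*(v + 4)*(v - 1)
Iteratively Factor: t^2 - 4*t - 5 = (t + 1)*(t - 5)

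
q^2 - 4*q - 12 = (q - 6)*(q + 2)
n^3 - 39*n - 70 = (n - 7)*(n + 2)*(n + 5)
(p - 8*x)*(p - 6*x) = p^2 - 14*p*x + 48*x^2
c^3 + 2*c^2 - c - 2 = (c - 1)*(c + 1)*(c + 2)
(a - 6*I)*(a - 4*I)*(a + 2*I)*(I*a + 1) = I*a^4 + 9*a^3 - 12*I*a^2 + 44*a - 48*I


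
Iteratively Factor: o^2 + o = (o)*(o + 1)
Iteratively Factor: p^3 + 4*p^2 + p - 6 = (p - 1)*(p^2 + 5*p + 6) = (p - 1)*(p + 3)*(p + 2)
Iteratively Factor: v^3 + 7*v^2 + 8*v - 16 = (v - 1)*(v^2 + 8*v + 16) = (v - 1)*(v + 4)*(v + 4)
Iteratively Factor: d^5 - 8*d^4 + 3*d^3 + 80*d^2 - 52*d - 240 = (d - 4)*(d^4 - 4*d^3 - 13*d^2 + 28*d + 60) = (d - 4)*(d + 2)*(d^3 - 6*d^2 - d + 30) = (d - 4)*(d + 2)^2*(d^2 - 8*d + 15) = (d - 4)*(d - 3)*(d + 2)^2*(d - 5)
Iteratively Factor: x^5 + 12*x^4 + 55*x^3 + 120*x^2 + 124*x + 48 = (x + 4)*(x^4 + 8*x^3 + 23*x^2 + 28*x + 12) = (x + 3)*(x + 4)*(x^3 + 5*x^2 + 8*x + 4) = (x + 2)*(x + 3)*(x + 4)*(x^2 + 3*x + 2) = (x + 1)*(x + 2)*(x + 3)*(x + 4)*(x + 2)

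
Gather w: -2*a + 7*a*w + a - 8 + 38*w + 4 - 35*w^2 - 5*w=-a - 35*w^2 + w*(7*a + 33) - 4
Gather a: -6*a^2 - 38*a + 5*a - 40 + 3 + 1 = -6*a^2 - 33*a - 36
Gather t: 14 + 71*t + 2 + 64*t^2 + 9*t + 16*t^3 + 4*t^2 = 16*t^3 + 68*t^2 + 80*t + 16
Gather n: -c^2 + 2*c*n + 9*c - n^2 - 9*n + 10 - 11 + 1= -c^2 + 9*c - n^2 + n*(2*c - 9)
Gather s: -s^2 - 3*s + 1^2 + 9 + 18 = -s^2 - 3*s + 28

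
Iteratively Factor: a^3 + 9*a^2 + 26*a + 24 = (a + 4)*(a^2 + 5*a + 6) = (a + 2)*(a + 4)*(a + 3)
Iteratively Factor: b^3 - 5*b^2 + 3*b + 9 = (b + 1)*(b^2 - 6*b + 9) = (b - 3)*(b + 1)*(b - 3)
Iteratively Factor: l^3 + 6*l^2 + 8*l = (l + 2)*(l^2 + 4*l) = l*(l + 2)*(l + 4)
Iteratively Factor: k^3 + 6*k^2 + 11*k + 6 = (k + 3)*(k^2 + 3*k + 2) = (k + 2)*(k + 3)*(k + 1)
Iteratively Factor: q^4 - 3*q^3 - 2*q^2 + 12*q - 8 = (q + 2)*(q^3 - 5*q^2 + 8*q - 4) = (q - 2)*(q + 2)*(q^2 - 3*q + 2) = (q - 2)*(q - 1)*(q + 2)*(q - 2)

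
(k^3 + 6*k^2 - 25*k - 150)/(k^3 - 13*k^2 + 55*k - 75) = (k^2 + 11*k + 30)/(k^2 - 8*k + 15)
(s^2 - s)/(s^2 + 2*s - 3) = s/(s + 3)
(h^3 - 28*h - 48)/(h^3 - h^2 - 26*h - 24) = (h + 2)/(h + 1)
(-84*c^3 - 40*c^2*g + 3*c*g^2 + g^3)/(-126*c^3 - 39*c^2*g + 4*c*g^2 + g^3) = (2*c + g)/(3*c + g)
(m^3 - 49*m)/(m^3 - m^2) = (m^2 - 49)/(m*(m - 1))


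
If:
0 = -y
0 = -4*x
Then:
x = 0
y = 0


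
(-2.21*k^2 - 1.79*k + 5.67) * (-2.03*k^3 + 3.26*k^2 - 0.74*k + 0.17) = 4.4863*k^5 - 3.5709*k^4 - 15.7101*k^3 + 19.4331*k^2 - 4.5001*k + 0.9639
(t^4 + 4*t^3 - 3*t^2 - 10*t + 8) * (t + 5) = t^5 + 9*t^4 + 17*t^3 - 25*t^2 - 42*t + 40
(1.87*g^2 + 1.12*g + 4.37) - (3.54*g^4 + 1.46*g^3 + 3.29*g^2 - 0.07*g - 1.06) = -3.54*g^4 - 1.46*g^3 - 1.42*g^2 + 1.19*g + 5.43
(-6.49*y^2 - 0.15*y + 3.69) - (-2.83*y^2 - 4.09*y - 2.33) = -3.66*y^2 + 3.94*y + 6.02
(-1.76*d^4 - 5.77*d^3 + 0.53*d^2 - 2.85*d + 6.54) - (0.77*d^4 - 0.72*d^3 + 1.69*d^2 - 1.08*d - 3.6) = -2.53*d^4 - 5.05*d^3 - 1.16*d^2 - 1.77*d + 10.14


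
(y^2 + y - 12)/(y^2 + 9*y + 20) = (y - 3)/(y + 5)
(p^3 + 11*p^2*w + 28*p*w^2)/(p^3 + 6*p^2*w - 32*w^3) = p*(p + 7*w)/(p^2 + 2*p*w - 8*w^2)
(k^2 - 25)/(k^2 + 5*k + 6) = (k^2 - 25)/(k^2 + 5*k + 6)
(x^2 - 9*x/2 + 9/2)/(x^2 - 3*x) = (x - 3/2)/x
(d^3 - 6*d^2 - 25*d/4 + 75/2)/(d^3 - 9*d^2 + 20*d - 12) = (d^2 - 25/4)/(d^2 - 3*d + 2)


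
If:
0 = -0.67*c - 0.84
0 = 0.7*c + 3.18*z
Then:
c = -1.25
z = 0.28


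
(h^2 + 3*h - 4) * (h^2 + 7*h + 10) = h^4 + 10*h^3 + 27*h^2 + 2*h - 40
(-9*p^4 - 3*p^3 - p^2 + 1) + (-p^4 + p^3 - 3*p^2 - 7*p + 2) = -10*p^4 - 2*p^3 - 4*p^2 - 7*p + 3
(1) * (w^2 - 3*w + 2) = w^2 - 3*w + 2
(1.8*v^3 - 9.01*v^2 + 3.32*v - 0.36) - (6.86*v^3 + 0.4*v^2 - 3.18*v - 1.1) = -5.06*v^3 - 9.41*v^2 + 6.5*v + 0.74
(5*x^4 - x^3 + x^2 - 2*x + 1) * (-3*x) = -15*x^5 + 3*x^4 - 3*x^3 + 6*x^2 - 3*x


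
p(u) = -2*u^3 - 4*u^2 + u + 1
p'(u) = -6*u^2 - 8*u + 1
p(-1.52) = -2.74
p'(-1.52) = -0.70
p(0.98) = -3.74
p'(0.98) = -12.60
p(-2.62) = 6.89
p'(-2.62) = -19.23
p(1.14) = -6.02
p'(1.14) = -15.92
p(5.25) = -393.41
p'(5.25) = -206.38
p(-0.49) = -0.22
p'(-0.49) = 3.48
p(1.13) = -5.86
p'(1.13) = -15.70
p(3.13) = -96.39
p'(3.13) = -82.82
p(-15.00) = 5836.00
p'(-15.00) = -1229.00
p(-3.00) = 16.00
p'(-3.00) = -29.00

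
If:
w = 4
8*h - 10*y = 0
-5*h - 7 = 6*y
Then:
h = -5/7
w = 4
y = -4/7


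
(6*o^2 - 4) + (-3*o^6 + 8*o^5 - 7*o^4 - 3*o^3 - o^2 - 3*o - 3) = -3*o^6 + 8*o^5 - 7*o^4 - 3*o^3 + 5*o^2 - 3*o - 7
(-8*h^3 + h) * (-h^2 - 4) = 8*h^5 + 31*h^3 - 4*h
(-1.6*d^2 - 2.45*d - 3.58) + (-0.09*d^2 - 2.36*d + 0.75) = -1.69*d^2 - 4.81*d - 2.83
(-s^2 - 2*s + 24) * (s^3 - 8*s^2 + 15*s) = -s^5 + 6*s^4 + 25*s^3 - 222*s^2 + 360*s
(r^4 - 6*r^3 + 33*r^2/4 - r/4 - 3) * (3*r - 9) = 3*r^5 - 27*r^4 + 315*r^3/4 - 75*r^2 - 27*r/4 + 27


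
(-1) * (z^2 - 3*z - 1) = -z^2 + 3*z + 1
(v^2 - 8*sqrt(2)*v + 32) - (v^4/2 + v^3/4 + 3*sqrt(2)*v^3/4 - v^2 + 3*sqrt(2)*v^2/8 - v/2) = -v^4/2 - 3*sqrt(2)*v^3/4 - v^3/4 - 3*sqrt(2)*v^2/8 + 2*v^2 - 8*sqrt(2)*v + v/2 + 32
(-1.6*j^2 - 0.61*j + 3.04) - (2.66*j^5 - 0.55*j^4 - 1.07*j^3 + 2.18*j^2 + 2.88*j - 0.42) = -2.66*j^5 + 0.55*j^4 + 1.07*j^3 - 3.78*j^2 - 3.49*j + 3.46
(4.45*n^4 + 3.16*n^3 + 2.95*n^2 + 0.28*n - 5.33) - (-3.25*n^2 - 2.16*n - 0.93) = 4.45*n^4 + 3.16*n^3 + 6.2*n^2 + 2.44*n - 4.4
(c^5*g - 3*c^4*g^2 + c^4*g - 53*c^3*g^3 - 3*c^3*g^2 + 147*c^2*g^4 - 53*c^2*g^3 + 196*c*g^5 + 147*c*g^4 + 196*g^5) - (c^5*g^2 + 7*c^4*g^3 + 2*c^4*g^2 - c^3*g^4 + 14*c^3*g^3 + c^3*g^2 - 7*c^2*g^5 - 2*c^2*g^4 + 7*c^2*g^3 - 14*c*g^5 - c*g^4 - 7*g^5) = -c^5*g^2 + c^5*g - 7*c^4*g^3 - 5*c^4*g^2 + c^4*g + c^3*g^4 - 67*c^3*g^3 - 4*c^3*g^2 + 7*c^2*g^5 + 149*c^2*g^4 - 60*c^2*g^3 + 210*c*g^5 + 148*c*g^4 + 203*g^5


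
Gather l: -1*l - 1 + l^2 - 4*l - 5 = l^2 - 5*l - 6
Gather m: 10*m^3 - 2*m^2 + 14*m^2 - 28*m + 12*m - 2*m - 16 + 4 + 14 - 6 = 10*m^3 + 12*m^2 - 18*m - 4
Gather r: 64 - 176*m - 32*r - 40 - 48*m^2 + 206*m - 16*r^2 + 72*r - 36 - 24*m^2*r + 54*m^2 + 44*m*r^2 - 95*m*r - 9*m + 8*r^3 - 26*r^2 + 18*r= 6*m^2 + 21*m + 8*r^3 + r^2*(44*m - 42) + r*(-24*m^2 - 95*m + 58) - 12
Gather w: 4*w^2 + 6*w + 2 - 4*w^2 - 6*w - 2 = 0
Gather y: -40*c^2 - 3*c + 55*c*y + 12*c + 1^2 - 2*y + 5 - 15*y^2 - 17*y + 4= -40*c^2 + 9*c - 15*y^2 + y*(55*c - 19) + 10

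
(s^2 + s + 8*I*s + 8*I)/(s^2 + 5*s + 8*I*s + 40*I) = (s + 1)/(s + 5)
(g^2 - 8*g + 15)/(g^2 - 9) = (g - 5)/(g + 3)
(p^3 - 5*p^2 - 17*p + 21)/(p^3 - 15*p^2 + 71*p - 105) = (p^2 + 2*p - 3)/(p^2 - 8*p + 15)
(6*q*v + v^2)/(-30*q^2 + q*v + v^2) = -v/(5*q - v)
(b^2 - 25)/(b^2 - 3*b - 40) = (b - 5)/(b - 8)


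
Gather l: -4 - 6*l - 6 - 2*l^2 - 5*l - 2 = -2*l^2 - 11*l - 12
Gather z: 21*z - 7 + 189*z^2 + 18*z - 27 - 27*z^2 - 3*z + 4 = 162*z^2 + 36*z - 30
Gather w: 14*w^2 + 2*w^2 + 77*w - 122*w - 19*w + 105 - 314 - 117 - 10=16*w^2 - 64*w - 336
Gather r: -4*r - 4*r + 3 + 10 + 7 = 20 - 8*r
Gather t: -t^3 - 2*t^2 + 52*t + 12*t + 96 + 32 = -t^3 - 2*t^2 + 64*t + 128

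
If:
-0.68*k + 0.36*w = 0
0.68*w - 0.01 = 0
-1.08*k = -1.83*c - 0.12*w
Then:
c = 0.00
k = 0.01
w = 0.01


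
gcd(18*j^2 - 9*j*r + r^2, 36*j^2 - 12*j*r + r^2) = -6*j + r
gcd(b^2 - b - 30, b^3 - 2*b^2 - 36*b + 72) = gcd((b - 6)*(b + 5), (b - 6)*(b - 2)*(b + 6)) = b - 6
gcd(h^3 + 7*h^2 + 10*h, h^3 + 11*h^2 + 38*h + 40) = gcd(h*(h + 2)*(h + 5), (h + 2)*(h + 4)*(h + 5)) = h^2 + 7*h + 10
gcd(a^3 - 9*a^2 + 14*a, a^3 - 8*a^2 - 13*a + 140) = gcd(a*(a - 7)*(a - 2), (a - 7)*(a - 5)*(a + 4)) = a - 7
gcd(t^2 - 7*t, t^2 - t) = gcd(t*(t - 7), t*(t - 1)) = t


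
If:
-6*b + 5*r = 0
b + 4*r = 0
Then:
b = 0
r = 0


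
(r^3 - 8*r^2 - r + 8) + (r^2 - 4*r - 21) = r^3 - 7*r^2 - 5*r - 13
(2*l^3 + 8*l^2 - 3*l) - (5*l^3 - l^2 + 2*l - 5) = -3*l^3 + 9*l^2 - 5*l + 5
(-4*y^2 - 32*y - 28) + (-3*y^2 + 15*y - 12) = -7*y^2 - 17*y - 40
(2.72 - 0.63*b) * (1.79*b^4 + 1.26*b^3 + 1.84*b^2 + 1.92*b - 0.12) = -1.1277*b^5 + 4.075*b^4 + 2.268*b^3 + 3.7952*b^2 + 5.298*b - 0.3264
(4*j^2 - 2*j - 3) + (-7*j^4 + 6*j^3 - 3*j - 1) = -7*j^4 + 6*j^3 + 4*j^2 - 5*j - 4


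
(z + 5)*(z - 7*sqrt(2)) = z^2 - 7*sqrt(2)*z + 5*z - 35*sqrt(2)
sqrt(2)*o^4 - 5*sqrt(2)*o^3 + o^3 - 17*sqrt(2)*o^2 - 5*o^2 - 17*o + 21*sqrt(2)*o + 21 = (o - 7)*(o - 1)*(o + 3)*(sqrt(2)*o + 1)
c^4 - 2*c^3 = c^3*(c - 2)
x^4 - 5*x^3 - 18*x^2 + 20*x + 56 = (x - 7)*(x - 2)*(x + 2)^2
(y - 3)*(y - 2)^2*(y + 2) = y^4 - 5*y^3 + 2*y^2 + 20*y - 24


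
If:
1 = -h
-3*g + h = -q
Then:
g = q/3 - 1/3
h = -1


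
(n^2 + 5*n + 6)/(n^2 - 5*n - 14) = (n + 3)/(n - 7)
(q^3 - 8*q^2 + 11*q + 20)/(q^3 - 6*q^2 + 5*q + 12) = (q - 5)/(q - 3)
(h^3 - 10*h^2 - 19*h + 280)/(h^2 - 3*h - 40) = h - 7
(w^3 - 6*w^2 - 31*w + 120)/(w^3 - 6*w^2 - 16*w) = (w^2 + 2*w - 15)/(w*(w + 2))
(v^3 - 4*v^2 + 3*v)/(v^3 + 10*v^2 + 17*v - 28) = v*(v - 3)/(v^2 + 11*v + 28)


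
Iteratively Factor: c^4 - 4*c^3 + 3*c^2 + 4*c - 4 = (c + 1)*(c^3 - 5*c^2 + 8*c - 4) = (c - 2)*(c + 1)*(c^2 - 3*c + 2) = (c - 2)*(c - 1)*(c + 1)*(c - 2)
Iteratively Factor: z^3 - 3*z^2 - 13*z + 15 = (z - 5)*(z^2 + 2*z - 3) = (z - 5)*(z + 3)*(z - 1)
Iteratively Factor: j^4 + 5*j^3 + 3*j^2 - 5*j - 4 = (j + 1)*(j^3 + 4*j^2 - j - 4) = (j + 1)*(j + 4)*(j^2 - 1) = (j - 1)*(j + 1)*(j + 4)*(j + 1)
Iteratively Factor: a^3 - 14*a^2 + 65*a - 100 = (a - 4)*(a^2 - 10*a + 25) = (a - 5)*(a - 4)*(a - 5)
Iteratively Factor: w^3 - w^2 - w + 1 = (w + 1)*(w^2 - 2*w + 1) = (w - 1)*(w + 1)*(w - 1)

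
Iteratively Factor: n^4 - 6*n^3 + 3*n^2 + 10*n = (n - 5)*(n^3 - n^2 - 2*n) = n*(n - 5)*(n^2 - n - 2) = n*(n - 5)*(n + 1)*(n - 2)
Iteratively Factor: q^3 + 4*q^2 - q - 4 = (q + 4)*(q^2 - 1) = (q + 1)*(q + 4)*(q - 1)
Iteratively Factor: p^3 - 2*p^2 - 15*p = (p - 5)*(p^2 + 3*p) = p*(p - 5)*(p + 3)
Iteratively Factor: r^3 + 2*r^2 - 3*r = (r)*(r^2 + 2*r - 3) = r*(r + 3)*(r - 1)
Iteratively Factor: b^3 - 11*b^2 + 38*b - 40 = (b - 5)*(b^2 - 6*b + 8) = (b - 5)*(b - 4)*(b - 2)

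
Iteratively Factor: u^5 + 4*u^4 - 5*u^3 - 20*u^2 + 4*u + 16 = (u - 1)*(u^4 + 5*u^3 - 20*u - 16) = (u - 1)*(u + 1)*(u^3 + 4*u^2 - 4*u - 16) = (u - 2)*(u - 1)*(u + 1)*(u^2 + 6*u + 8) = (u - 2)*(u - 1)*(u + 1)*(u + 2)*(u + 4)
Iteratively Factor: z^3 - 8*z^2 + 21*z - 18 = (z - 3)*(z^2 - 5*z + 6) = (z - 3)*(z - 2)*(z - 3)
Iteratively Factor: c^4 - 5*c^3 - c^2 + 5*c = (c - 5)*(c^3 - c) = c*(c - 5)*(c^2 - 1) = c*(c - 5)*(c - 1)*(c + 1)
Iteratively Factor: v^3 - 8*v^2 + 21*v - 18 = (v - 3)*(v^2 - 5*v + 6) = (v - 3)*(v - 2)*(v - 3)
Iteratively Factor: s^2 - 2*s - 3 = (s - 3)*(s + 1)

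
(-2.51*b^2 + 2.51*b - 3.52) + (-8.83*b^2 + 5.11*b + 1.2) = -11.34*b^2 + 7.62*b - 2.32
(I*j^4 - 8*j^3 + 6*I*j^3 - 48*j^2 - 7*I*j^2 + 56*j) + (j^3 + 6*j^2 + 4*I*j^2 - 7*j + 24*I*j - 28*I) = I*j^4 - 7*j^3 + 6*I*j^3 - 42*j^2 - 3*I*j^2 + 49*j + 24*I*j - 28*I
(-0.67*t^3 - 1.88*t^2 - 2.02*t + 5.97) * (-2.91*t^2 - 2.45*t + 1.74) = 1.9497*t^5 + 7.1123*t^4 + 9.3184*t^3 - 15.6949*t^2 - 18.1413*t + 10.3878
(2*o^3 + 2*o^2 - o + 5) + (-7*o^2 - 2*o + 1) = 2*o^3 - 5*o^2 - 3*o + 6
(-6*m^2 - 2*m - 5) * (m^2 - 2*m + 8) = -6*m^4 + 10*m^3 - 49*m^2 - 6*m - 40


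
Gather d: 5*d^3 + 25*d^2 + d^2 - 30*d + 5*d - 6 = 5*d^3 + 26*d^2 - 25*d - 6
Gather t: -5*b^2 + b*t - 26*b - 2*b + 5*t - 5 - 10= -5*b^2 - 28*b + t*(b + 5) - 15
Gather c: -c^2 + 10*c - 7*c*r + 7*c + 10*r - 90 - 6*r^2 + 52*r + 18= -c^2 + c*(17 - 7*r) - 6*r^2 + 62*r - 72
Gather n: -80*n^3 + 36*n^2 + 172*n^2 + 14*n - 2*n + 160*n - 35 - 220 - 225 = -80*n^3 + 208*n^2 + 172*n - 480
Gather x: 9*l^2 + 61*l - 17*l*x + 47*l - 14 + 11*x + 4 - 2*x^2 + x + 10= 9*l^2 + 108*l - 2*x^2 + x*(12 - 17*l)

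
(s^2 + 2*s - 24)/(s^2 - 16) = (s + 6)/(s + 4)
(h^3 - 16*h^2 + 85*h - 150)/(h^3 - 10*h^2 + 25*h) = (h - 6)/h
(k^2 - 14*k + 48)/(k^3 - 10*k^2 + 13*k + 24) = (k - 6)/(k^2 - 2*k - 3)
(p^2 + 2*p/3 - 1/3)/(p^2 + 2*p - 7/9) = 3*(p + 1)/(3*p + 7)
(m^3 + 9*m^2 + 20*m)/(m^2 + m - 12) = m*(m + 5)/(m - 3)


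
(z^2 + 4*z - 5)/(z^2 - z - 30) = (z - 1)/(z - 6)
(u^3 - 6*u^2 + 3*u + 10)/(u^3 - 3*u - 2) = (u - 5)/(u + 1)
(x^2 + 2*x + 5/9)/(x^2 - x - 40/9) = (3*x + 1)/(3*x - 8)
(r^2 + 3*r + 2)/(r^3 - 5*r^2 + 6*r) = (r^2 + 3*r + 2)/(r*(r^2 - 5*r + 6))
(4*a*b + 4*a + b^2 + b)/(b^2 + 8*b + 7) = (4*a + b)/(b + 7)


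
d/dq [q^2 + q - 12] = 2*q + 1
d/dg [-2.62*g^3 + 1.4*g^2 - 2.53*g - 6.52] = -7.86*g^2 + 2.8*g - 2.53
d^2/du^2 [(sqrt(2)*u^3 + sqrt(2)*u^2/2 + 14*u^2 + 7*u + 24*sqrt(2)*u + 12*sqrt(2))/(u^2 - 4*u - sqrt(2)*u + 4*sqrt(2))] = 4*(36*u^3 + 29*sqrt(2)*u^3 - 78*sqrt(2)*u^2 - 54*u^2 - 324*u - 66*sqrt(2)*u + 268*sqrt(2) + 684)/(u^6 - 12*u^5 - 3*sqrt(2)*u^5 + 36*sqrt(2)*u^4 + 54*u^4 - 146*sqrt(2)*u^3 - 136*u^3 + 288*u^2 + 216*sqrt(2)*u^2 - 384*u - 96*sqrt(2)*u + 128*sqrt(2))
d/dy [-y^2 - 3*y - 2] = -2*y - 3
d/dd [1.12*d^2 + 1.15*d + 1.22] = 2.24*d + 1.15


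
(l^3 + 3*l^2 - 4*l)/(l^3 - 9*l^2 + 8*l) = (l + 4)/(l - 8)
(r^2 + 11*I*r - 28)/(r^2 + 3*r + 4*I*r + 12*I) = (r + 7*I)/(r + 3)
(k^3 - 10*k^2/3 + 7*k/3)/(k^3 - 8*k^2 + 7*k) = (k - 7/3)/(k - 7)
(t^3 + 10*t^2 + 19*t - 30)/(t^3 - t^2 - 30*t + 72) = (t^2 + 4*t - 5)/(t^2 - 7*t + 12)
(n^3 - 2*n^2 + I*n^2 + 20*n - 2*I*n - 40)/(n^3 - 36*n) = (n^3 + n^2*(-2 + I) + 2*n*(10 - I) - 40)/(n*(n^2 - 36))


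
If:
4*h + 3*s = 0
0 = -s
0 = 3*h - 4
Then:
No Solution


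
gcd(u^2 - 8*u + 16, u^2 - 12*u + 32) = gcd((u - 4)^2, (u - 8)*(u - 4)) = u - 4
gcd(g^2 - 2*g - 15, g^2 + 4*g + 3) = g + 3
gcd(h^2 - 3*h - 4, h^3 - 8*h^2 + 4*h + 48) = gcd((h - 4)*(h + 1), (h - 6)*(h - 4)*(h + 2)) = h - 4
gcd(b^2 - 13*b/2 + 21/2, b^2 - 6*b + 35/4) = b - 7/2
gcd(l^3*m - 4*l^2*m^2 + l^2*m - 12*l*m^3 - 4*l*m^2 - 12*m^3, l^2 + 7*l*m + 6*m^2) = 1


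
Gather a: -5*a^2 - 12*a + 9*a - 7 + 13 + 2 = -5*a^2 - 3*a + 8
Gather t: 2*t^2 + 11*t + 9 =2*t^2 + 11*t + 9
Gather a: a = a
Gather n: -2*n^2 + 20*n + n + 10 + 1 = -2*n^2 + 21*n + 11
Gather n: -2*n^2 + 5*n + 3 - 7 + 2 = -2*n^2 + 5*n - 2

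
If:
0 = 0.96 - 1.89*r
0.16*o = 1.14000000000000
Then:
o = 7.12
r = 0.51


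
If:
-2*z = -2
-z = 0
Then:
No Solution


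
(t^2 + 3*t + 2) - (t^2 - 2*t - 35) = 5*t + 37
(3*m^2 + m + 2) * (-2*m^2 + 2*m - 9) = -6*m^4 + 4*m^3 - 29*m^2 - 5*m - 18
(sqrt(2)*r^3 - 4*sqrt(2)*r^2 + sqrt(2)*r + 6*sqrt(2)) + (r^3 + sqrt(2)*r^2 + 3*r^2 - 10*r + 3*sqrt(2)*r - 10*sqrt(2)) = r^3 + sqrt(2)*r^3 - 3*sqrt(2)*r^2 + 3*r^2 - 10*r + 4*sqrt(2)*r - 4*sqrt(2)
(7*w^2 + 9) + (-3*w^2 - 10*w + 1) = 4*w^2 - 10*w + 10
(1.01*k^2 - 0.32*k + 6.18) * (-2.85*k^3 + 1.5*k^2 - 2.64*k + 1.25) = -2.8785*k^5 + 2.427*k^4 - 20.7594*k^3 + 11.3773*k^2 - 16.7152*k + 7.725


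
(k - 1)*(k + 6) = k^2 + 5*k - 6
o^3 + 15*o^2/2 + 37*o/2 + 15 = (o + 2)*(o + 5/2)*(o + 3)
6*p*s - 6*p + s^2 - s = (6*p + s)*(s - 1)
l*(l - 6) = l^2 - 6*l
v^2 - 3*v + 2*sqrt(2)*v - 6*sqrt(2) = (v - 3)*(v + 2*sqrt(2))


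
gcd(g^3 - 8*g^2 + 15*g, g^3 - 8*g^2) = g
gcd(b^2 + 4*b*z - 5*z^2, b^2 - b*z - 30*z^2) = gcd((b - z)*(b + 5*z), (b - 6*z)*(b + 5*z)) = b + 5*z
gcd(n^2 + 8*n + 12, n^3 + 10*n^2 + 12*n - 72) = n + 6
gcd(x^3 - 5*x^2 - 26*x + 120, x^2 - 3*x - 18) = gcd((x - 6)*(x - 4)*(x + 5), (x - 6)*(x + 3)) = x - 6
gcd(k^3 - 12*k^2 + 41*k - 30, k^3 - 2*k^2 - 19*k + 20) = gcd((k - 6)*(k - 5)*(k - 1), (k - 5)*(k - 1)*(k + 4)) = k^2 - 6*k + 5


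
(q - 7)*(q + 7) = q^2 - 49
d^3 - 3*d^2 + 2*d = d*(d - 2)*(d - 1)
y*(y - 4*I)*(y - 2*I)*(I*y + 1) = I*y^4 + 7*y^3 - 14*I*y^2 - 8*y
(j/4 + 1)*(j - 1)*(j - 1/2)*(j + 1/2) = j^4/4 + 3*j^3/4 - 17*j^2/16 - 3*j/16 + 1/4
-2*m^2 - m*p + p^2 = (-2*m + p)*(m + p)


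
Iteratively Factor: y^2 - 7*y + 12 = (y - 3)*(y - 4)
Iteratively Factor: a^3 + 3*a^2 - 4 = (a + 2)*(a^2 + a - 2) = (a - 1)*(a + 2)*(a + 2)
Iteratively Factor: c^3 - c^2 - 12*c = (c)*(c^2 - c - 12) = c*(c + 3)*(c - 4)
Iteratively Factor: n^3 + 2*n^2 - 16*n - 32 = (n - 4)*(n^2 + 6*n + 8) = (n - 4)*(n + 2)*(n + 4)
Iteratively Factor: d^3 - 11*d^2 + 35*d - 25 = (d - 1)*(d^2 - 10*d + 25) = (d - 5)*(d - 1)*(d - 5)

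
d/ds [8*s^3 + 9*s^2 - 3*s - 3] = 24*s^2 + 18*s - 3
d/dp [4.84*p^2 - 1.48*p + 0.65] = 9.68*p - 1.48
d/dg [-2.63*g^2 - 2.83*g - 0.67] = -5.26*g - 2.83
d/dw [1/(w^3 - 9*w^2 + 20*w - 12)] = (-3*w^2 + 18*w - 20)/(w^3 - 9*w^2 + 20*w - 12)^2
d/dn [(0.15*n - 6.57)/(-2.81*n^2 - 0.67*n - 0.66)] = (0.4215*n^2 - 36.9234*n - 4.5009)/(7.8961*n^4 + 3.7654*n^3 + 4.1581*n^2 + 0.8844*n + 0.4356)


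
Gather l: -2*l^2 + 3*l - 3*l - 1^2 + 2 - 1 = -2*l^2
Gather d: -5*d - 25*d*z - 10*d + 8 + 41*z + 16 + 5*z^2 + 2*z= d*(-25*z - 15) + 5*z^2 + 43*z + 24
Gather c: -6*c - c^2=-c^2 - 6*c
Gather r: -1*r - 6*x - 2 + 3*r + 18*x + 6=2*r + 12*x + 4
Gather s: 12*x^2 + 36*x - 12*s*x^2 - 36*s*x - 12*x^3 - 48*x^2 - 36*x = s*(-12*x^2 - 36*x) - 12*x^3 - 36*x^2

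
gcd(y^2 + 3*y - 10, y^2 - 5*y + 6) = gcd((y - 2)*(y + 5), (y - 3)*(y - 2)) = y - 2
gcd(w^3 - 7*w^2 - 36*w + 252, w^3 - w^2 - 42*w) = w^2 - w - 42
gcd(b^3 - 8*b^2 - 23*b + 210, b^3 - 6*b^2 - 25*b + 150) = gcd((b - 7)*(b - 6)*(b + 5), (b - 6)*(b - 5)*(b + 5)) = b^2 - b - 30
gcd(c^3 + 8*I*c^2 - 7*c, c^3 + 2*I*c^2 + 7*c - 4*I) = 1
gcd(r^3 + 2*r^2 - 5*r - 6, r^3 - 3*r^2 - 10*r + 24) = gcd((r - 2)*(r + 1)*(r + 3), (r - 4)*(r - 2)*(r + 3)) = r^2 + r - 6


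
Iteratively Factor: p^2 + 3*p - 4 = (p + 4)*(p - 1)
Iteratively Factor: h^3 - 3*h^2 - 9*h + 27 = (h - 3)*(h^2 - 9) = (h - 3)^2*(h + 3)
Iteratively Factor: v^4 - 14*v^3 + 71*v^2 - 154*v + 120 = (v - 2)*(v^3 - 12*v^2 + 47*v - 60) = (v - 3)*(v - 2)*(v^2 - 9*v + 20) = (v - 5)*(v - 3)*(v - 2)*(v - 4)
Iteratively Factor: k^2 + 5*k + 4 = (k + 4)*(k + 1)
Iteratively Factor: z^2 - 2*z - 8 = (z - 4)*(z + 2)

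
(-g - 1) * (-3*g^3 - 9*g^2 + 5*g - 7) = 3*g^4 + 12*g^3 + 4*g^2 + 2*g + 7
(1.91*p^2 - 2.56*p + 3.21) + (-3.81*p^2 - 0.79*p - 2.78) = -1.9*p^2 - 3.35*p + 0.43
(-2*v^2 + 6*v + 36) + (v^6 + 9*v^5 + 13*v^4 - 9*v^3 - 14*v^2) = v^6 + 9*v^5 + 13*v^4 - 9*v^3 - 16*v^2 + 6*v + 36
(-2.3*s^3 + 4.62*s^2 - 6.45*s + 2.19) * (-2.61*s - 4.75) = 6.003*s^4 - 1.1332*s^3 - 5.1105*s^2 + 24.9216*s - 10.4025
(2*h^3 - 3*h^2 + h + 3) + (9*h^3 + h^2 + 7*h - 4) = 11*h^3 - 2*h^2 + 8*h - 1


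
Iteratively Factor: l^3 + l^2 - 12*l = (l - 3)*(l^2 + 4*l) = l*(l - 3)*(l + 4)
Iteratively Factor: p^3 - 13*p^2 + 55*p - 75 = (p - 5)*(p^2 - 8*p + 15) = (p - 5)*(p - 3)*(p - 5)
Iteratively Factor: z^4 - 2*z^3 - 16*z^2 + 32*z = (z + 4)*(z^3 - 6*z^2 + 8*z) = z*(z + 4)*(z^2 - 6*z + 8) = z*(z - 2)*(z + 4)*(z - 4)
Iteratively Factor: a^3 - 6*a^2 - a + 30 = (a - 5)*(a^2 - a - 6) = (a - 5)*(a - 3)*(a + 2)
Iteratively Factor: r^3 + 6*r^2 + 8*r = (r + 4)*(r^2 + 2*r) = r*(r + 4)*(r + 2)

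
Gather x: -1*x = -x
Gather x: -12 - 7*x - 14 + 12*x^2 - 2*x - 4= 12*x^2 - 9*x - 30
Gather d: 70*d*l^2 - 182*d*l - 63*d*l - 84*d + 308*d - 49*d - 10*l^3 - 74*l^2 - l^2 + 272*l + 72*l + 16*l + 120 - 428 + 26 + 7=d*(70*l^2 - 245*l + 175) - 10*l^3 - 75*l^2 + 360*l - 275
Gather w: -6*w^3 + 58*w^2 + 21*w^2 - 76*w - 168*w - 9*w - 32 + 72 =-6*w^3 + 79*w^2 - 253*w + 40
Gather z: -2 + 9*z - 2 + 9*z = 18*z - 4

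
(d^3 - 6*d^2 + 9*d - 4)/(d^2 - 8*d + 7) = (d^2 - 5*d + 4)/(d - 7)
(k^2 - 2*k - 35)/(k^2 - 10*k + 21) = (k + 5)/(k - 3)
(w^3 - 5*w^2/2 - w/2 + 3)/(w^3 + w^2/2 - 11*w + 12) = (w + 1)/(w + 4)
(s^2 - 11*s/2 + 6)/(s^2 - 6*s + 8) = (s - 3/2)/(s - 2)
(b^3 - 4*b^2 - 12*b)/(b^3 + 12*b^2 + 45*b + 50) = b*(b - 6)/(b^2 + 10*b + 25)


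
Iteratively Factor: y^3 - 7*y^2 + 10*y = (y - 5)*(y^2 - 2*y) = y*(y - 5)*(y - 2)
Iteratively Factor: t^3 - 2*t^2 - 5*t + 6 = (t - 3)*(t^2 + t - 2) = (t - 3)*(t - 1)*(t + 2)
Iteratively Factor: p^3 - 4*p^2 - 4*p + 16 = (p - 4)*(p^2 - 4) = (p - 4)*(p + 2)*(p - 2)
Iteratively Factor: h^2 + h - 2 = (h - 1)*(h + 2)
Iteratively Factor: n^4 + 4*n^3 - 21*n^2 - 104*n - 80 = (n + 4)*(n^3 - 21*n - 20) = (n + 4)^2*(n^2 - 4*n - 5) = (n + 1)*(n + 4)^2*(n - 5)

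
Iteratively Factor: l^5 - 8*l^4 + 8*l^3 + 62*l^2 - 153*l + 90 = (l - 2)*(l^4 - 6*l^3 - 4*l^2 + 54*l - 45) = (l - 2)*(l + 3)*(l^3 - 9*l^2 + 23*l - 15) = (l - 2)*(l - 1)*(l + 3)*(l^2 - 8*l + 15) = (l - 3)*(l - 2)*(l - 1)*(l + 3)*(l - 5)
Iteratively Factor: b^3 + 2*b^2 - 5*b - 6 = (b + 1)*(b^2 + b - 6) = (b - 2)*(b + 1)*(b + 3)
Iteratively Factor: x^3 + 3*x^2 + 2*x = (x)*(x^2 + 3*x + 2) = x*(x + 2)*(x + 1)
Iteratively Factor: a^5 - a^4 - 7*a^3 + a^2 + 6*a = (a + 2)*(a^4 - 3*a^3 - a^2 + 3*a) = (a + 1)*(a + 2)*(a^3 - 4*a^2 + 3*a) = (a - 1)*(a + 1)*(a + 2)*(a^2 - 3*a) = (a - 3)*(a - 1)*(a + 1)*(a + 2)*(a)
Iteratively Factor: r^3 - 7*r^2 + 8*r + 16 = (r - 4)*(r^2 - 3*r - 4) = (r - 4)*(r + 1)*(r - 4)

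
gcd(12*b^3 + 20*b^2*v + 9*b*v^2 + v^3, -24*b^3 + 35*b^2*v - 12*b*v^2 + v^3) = 1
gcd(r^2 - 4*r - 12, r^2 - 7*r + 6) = r - 6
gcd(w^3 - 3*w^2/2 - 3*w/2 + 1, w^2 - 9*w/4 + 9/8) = 1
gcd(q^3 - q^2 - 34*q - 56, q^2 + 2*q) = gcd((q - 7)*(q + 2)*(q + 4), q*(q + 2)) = q + 2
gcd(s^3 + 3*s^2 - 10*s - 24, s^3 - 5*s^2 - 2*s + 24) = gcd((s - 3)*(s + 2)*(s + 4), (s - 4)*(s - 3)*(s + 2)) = s^2 - s - 6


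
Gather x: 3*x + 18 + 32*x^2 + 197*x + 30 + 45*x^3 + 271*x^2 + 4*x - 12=45*x^3 + 303*x^2 + 204*x + 36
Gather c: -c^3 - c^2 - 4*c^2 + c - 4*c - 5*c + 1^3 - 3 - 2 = -c^3 - 5*c^2 - 8*c - 4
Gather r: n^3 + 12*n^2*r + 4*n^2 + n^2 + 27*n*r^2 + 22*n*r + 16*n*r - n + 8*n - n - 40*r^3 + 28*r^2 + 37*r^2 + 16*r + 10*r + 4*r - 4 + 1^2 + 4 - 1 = n^3 + 5*n^2 + 6*n - 40*r^3 + r^2*(27*n + 65) + r*(12*n^2 + 38*n + 30)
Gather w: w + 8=w + 8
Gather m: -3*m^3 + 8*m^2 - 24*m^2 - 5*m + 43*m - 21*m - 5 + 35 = -3*m^3 - 16*m^2 + 17*m + 30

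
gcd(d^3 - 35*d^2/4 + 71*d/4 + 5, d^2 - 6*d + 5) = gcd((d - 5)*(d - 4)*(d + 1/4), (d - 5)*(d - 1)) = d - 5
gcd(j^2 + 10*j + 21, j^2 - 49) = j + 7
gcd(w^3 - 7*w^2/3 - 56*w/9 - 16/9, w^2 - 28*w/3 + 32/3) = 1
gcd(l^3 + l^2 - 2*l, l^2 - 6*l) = l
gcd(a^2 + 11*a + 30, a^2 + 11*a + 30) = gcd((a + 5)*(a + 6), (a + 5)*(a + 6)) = a^2 + 11*a + 30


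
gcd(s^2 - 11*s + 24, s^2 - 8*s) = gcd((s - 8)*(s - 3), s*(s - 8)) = s - 8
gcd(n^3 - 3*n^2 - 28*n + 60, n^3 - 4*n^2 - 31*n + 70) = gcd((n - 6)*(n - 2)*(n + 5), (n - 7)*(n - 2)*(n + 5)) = n^2 + 3*n - 10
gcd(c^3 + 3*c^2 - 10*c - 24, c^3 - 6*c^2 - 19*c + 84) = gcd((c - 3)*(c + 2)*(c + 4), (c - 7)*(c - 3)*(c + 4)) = c^2 + c - 12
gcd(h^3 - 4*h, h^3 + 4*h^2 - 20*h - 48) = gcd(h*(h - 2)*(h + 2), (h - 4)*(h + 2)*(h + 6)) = h + 2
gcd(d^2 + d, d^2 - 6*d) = d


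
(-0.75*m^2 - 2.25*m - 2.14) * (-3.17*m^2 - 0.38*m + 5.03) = 2.3775*m^4 + 7.4175*m^3 + 3.8663*m^2 - 10.5043*m - 10.7642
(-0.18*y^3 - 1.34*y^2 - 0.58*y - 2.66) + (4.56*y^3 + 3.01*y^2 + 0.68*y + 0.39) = 4.38*y^3 + 1.67*y^2 + 0.1*y - 2.27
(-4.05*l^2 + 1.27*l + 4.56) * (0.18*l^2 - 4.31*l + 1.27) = -0.729*l^4 + 17.6841*l^3 - 9.7964*l^2 - 18.0407*l + 5.7912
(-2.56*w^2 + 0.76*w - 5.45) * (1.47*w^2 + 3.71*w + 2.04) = -3.7632*w^4 - 8.3804*w^3 - 10.4143*w^2 - 18.6691*w - 11.118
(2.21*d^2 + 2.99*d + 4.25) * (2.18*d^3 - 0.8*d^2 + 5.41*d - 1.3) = 4.8178*d^5 + 4.7502*d^4 + 18.8291*d^3 + 9.9029*d^2 + 19.1055*d - 5.525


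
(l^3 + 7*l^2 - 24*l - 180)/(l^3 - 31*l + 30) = (l + 6)/(l - 1)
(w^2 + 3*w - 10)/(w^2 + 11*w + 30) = (w - 2)/(w + 6)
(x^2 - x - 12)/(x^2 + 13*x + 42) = (x^2 - x - 12)/(x^2 + 13*x + 42)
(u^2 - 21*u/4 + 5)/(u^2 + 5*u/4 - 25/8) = 2*(u - 4)/(2*u + 5)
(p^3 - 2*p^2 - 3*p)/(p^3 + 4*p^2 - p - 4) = p*(p - 3)/(p^2 + 3*p - 4)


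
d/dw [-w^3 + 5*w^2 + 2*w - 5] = -3*w^2 + 10*w + 2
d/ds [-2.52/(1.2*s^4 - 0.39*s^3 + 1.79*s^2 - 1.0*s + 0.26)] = (12.096*s^3 - 2.9484*s^2 + 9.0216*s - 2.52)/(1.2*s^4 - 0.39*s^3 + 1.79*s^2 - 1.0*s + 0.26)^2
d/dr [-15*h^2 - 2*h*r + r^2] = -2*h + 2*r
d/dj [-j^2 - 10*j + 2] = -2*j - 10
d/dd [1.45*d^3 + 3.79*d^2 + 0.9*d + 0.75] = 4.35*d^2 + 7.58*d + 0.9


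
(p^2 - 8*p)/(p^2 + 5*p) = (p - 8)/(p + 5)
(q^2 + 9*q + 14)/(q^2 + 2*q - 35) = (q + 2)/(q - 5)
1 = 1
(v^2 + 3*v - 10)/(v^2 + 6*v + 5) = (v - 2)/(v + 1)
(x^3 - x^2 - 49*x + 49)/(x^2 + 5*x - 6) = (x^2 - 49)/(x + 6)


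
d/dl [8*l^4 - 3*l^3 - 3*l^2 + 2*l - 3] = 32*l^3 - 9*l^2 - 6*l + 2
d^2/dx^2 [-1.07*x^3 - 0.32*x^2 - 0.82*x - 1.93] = -6.42*x - 0.64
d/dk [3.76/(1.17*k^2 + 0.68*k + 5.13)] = (-8.7984*k - 2.5568)/(1.17*k^2 + 0.68*k + 5.13)^2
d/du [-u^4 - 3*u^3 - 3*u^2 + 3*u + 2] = -4*u^3 - 9*u^2 - 6*u + 3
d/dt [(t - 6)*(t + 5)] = 2*t - 1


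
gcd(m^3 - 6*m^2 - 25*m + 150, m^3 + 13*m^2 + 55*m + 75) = m + 5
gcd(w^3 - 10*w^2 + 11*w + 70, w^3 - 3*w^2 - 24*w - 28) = w^2 - 5*w - 14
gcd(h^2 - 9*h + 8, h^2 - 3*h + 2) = h - 1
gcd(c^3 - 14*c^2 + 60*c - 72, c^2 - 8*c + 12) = c^2 - 8*c + 12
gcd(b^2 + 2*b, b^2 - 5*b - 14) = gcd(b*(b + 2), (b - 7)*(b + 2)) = b + 2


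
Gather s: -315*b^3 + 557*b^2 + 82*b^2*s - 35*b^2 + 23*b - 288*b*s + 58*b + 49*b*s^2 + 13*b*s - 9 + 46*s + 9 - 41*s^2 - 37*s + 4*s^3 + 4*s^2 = -315*b^3 + 522*b^2 + 81*b + 4*s^3 + s^2*(49*b - 37) + s*(82*b^2 - 275*b + 9)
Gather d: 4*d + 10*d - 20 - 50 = 14*d - 70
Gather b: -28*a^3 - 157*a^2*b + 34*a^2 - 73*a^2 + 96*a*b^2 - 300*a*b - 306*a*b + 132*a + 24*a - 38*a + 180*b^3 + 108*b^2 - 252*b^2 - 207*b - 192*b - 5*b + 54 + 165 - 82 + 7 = -28*a^3 - 39*a^2 + 118*a + 180*b^3 + b^2*(96*a - 144) + b*(-157*a^2 - 606*a - 404) + 144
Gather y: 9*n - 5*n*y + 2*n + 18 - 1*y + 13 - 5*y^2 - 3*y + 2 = 11*n - 5*y^2 + y*(-5*n - 4) + 33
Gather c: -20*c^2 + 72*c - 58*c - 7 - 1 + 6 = -20*c^2 + 14*c - 2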